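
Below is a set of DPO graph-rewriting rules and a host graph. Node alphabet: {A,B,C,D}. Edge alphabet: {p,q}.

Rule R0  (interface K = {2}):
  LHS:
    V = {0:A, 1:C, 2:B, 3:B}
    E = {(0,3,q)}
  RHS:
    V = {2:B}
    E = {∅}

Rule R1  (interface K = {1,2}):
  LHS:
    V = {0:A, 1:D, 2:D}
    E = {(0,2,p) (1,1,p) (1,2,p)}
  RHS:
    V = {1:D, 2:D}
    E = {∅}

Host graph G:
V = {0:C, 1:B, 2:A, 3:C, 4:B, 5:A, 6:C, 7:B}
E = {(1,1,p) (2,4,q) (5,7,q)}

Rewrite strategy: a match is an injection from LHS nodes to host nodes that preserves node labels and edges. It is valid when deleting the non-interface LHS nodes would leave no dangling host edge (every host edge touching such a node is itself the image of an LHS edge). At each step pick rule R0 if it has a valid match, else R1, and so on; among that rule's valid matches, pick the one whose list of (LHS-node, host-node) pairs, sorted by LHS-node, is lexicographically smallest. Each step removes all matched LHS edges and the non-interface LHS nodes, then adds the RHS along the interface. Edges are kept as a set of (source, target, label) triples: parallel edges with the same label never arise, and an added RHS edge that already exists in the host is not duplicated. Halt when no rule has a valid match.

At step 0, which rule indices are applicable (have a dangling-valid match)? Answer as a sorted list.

Answer: [R0]

Rewrite trace:
R0: 12 valid matches — {0↦2, 1↦0, 2↦1, 3↦4}, {0↦2, 1↦0, 2↦7, 3↦4}, {0↦2, 1↦3, 2↦1, 3↦4} (+9 more)
R1: no valid match — LHS pattern not found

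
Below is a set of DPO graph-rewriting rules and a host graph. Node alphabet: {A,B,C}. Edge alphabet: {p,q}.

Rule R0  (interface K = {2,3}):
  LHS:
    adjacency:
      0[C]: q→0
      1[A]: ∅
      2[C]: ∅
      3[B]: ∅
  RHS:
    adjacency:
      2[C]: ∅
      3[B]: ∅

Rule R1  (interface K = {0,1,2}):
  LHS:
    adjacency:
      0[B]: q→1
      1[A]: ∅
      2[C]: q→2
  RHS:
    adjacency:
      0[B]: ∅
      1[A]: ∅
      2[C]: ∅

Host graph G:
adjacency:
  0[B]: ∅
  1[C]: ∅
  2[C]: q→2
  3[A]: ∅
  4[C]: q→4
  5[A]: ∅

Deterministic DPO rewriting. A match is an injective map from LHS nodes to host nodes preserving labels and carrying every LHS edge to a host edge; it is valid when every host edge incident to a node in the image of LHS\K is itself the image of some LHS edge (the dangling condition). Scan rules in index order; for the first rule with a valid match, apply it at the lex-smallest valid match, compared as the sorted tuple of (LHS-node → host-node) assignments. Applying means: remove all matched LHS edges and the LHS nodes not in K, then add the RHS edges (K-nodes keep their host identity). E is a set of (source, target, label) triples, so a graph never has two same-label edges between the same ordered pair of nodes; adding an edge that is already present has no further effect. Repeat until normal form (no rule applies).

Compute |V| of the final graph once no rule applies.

Answer: 2

Derivation:
start.  V:6 E:2  edges: 2-q->2 4-q->4
1. fire R0 via {0↦2, 1↦3, 2↦1, 3↦0}  →  V:4 E:1  edges: 4-q->4
2. fire R0 via {0↦4, 1↦5, 2↦1, 3↦0}  →  V:2 E:0  edges: ∅
normal form: no rule applies after step 2
NF nodes: {0:B, 1:C}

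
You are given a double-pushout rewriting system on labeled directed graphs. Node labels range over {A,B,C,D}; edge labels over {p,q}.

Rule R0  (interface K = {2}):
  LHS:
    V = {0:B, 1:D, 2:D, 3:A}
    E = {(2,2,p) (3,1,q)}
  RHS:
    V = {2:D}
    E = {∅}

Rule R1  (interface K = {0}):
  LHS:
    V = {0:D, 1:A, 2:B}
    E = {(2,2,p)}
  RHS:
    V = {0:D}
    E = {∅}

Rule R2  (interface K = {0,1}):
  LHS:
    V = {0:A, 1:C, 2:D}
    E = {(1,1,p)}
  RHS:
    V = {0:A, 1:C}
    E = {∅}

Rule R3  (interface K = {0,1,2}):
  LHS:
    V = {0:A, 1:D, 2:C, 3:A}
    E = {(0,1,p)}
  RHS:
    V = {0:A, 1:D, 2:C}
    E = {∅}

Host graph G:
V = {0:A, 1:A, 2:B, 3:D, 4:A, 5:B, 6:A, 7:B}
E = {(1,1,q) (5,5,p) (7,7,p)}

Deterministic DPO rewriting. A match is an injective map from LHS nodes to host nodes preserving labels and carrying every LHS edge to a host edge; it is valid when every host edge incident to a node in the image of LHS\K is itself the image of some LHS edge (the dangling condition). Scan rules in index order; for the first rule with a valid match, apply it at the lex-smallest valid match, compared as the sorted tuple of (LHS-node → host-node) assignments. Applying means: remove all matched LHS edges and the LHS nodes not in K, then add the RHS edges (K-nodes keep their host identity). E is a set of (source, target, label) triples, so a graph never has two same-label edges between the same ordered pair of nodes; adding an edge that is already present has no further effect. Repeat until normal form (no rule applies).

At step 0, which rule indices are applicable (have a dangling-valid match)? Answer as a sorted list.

R0: no valid match — LHS pattern not found
R1: 6 valid matches — {0↦3, 1↦0, 2↦5}, {0↦3, 1↦0, 2↦7}, {0↦3, 1↦4, 2↦5} (+3 more)
R2: no valid match — LHS pattern not found
R3: no valid match — LHS pattern not found

Answer: [R1]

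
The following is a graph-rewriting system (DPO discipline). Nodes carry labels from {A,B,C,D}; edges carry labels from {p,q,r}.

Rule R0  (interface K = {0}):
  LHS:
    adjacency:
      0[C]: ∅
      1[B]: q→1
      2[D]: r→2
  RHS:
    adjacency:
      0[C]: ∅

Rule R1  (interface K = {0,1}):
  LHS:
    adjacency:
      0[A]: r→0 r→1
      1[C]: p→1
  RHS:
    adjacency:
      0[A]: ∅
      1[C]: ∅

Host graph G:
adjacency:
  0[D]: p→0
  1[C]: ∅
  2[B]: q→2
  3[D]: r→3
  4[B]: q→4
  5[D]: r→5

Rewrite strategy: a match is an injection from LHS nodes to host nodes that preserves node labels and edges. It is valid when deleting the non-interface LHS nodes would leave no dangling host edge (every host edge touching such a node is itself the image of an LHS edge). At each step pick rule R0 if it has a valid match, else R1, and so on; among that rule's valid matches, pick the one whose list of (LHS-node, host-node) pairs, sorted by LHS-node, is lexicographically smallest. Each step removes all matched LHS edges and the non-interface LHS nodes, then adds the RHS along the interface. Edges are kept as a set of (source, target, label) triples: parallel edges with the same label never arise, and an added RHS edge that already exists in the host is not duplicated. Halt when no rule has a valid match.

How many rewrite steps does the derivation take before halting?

[0] host  ⇒  6 nodes, 5 edges  {0-p->0 2-q->2 3-r->3 4-q->4 5-r->5}
[1] R0 @ {0↦1, 1↦2, 2↦3}  ⇒  4 nodes, 3 edges  {0-p->0 4-q->4 5-r->5}
[2] R0 @ {0↦1, 1↦4, 2↦5}  ⇒  2 nodes, 1 edges  {0-p->0}
halt: no rule applies after step 2

Answer: 2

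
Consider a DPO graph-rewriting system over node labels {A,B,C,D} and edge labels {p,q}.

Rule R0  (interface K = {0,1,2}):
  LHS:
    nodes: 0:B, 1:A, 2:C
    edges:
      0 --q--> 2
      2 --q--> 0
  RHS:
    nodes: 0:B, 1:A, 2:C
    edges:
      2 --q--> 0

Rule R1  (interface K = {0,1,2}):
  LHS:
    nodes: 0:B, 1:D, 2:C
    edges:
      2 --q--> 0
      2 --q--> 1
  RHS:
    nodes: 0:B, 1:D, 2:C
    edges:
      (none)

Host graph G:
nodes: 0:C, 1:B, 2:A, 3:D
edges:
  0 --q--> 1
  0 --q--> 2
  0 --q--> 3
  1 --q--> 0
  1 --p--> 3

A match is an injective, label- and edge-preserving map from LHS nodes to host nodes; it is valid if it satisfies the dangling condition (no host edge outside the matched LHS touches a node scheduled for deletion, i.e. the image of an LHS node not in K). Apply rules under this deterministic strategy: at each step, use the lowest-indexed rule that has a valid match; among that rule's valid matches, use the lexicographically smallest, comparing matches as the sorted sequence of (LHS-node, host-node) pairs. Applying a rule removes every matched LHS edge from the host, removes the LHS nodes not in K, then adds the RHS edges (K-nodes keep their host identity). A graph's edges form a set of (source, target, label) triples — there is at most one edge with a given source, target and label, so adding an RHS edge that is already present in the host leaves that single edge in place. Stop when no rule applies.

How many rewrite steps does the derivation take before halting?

Answer: 2

Steps:
initial: |V|=4 |E|=5  E = 0-q->1 0-q->2 0-q->3 1-q->0 1-p->3
step 1: apply R0 at {0↦1, 1↦2, 2↦0}  → |V|=4 |E|=4  E = 0-q->1 0-q->2 0-q->3 1-p->3
step 2: apply R1 at {0↦1, 1↦3, 2↦0}  → |V|=4 |E|=2  E = 0-q->2 1-p->3
final graph: no rule applies after step 2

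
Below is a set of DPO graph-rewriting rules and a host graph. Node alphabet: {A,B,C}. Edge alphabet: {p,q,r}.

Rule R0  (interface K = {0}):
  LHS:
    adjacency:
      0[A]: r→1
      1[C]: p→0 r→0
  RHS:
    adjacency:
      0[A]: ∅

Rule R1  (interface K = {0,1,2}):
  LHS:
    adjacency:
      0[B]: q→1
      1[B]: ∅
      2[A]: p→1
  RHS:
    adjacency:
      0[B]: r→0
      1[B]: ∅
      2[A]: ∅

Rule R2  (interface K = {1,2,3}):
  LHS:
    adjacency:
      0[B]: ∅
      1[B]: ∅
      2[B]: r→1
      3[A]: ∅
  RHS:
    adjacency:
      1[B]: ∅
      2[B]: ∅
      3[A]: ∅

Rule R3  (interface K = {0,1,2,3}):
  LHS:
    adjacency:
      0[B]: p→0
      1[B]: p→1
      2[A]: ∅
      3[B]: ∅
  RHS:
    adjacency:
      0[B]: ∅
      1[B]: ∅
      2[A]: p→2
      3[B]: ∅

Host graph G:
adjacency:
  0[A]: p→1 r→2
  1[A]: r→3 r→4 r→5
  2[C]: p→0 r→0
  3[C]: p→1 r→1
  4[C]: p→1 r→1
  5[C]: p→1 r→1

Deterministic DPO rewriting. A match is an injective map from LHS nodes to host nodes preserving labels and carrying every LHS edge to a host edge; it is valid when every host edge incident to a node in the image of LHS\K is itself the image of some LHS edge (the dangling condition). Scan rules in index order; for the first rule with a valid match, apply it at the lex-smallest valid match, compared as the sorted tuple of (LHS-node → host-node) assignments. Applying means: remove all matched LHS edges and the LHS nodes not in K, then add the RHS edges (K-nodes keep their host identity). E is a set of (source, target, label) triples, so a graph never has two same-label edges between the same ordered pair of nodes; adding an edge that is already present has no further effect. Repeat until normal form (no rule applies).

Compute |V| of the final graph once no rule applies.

start.  V:6 E:13  edges: 0-p->1 0-r->2 1-r->3 1-r->4 1-r->5 2-p->0 2-r->0 3-p->1 3-r->1 4-p->1 4-r->1 5-p->1 5-r->1
1. fire R0 via {0↦0, 1↦2}  →  V:5 E:10  edges: 0-p->1 1-r->3 1-r->4 1-r->5 3-p->1 3-r->1 4-p->1 4-r->1 5-p->1 5-r->1
2. fire R0 via {0↦1, 1↦3}  →  V:4 E:7  edges: 0-p->1 1-r->4 1-r->5 4-p->1 4-r->1 5-p->1 5-r->1
3. fire R0 via {0↦1, 1↦4}  →  V:3 E:4  edges: 0-p->1 1-r->5 5-p->1 5-r->1
4. fire R0 via {0↦1, 1↦5}  →  V:2 E:1  edges: 0-p->1
normal form: no rule applies after step 4
NF nodes: {0:A, 1:A}

Answer: 2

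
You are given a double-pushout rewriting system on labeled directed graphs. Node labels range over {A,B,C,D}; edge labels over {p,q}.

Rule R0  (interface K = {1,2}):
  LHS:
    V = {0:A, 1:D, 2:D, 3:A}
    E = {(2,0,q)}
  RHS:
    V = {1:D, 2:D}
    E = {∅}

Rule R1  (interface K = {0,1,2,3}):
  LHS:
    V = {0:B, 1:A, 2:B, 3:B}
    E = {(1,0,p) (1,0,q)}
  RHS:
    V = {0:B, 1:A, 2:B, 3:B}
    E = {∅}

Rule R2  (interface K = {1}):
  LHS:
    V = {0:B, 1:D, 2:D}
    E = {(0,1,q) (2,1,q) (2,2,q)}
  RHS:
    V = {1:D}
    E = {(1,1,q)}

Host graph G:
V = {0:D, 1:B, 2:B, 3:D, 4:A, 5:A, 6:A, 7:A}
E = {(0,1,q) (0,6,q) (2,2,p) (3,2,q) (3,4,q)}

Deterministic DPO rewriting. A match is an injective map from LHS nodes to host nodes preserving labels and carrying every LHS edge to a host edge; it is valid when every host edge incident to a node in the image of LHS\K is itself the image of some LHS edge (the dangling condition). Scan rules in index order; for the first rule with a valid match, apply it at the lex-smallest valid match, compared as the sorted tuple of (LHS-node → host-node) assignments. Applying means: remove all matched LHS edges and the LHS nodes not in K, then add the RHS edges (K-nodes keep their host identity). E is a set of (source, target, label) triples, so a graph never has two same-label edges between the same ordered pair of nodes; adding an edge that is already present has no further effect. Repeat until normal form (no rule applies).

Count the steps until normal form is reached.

Answer: 2

Derivation:
start.  V:8 E:5  edges: 0-q->1 0-q->6 2-p->2 3-q->2 3-q->4
1. fire R0 via {0↦4, 1↦0, 2↦3, 3↦5}  →  V:6 E:4  edges: 0-q->1 0-q->6 2-p->2 3-q->2
2. fire R0 via {0↦6, 1↦3, 2↦0, 3↦7}  →  V:4 E:3  edges: 0-q->1 2-p->2 3-q->2
halt: no rule applies after step 2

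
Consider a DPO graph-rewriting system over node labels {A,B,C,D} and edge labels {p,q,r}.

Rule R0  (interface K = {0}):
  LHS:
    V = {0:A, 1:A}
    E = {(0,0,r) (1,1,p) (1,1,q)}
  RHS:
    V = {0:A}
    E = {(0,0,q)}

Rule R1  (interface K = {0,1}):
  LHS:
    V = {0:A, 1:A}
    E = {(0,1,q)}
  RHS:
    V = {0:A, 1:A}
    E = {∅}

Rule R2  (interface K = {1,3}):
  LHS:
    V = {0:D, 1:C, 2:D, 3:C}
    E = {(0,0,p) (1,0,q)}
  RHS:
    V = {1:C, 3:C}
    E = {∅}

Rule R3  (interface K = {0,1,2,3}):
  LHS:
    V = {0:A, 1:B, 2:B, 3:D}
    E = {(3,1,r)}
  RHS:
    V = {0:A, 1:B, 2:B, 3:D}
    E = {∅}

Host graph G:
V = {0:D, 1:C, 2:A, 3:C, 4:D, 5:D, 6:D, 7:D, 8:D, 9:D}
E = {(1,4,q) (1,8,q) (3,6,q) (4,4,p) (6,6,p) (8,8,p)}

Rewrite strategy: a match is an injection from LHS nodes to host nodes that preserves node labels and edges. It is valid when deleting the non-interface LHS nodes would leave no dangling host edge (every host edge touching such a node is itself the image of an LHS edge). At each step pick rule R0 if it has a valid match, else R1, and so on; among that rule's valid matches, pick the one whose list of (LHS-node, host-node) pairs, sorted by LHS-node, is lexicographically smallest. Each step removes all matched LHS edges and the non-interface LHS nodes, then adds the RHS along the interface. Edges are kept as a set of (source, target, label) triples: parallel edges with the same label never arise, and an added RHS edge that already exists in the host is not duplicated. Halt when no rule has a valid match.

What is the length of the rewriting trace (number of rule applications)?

Answer: 3

Derivation:
[0] host  ⇒  10 nodes, 6 edges  {1-q->4 1-q->8 3-q->6 4-p->4 6-p->6 8-p->8}
[1] R2 @ {0↦4, 1↦1, 2↦0, 3↦3}  ⇒  8 nodes, 4 edges  {1-q->8 3-q->6 6-p->6 8-p->8}
[2] R2 @ {0↦6, 1↦3, 2↦5, 3↦1}  ⇒  6 nodes, 2 edges  {1-q->8 8-p->8}
[3] R2 @ {0↦8, 1↦1, 2↦7, 3↦3}  ⇒  4 nodes, 0 edges  {∅}
final graph: no rule applies after step 3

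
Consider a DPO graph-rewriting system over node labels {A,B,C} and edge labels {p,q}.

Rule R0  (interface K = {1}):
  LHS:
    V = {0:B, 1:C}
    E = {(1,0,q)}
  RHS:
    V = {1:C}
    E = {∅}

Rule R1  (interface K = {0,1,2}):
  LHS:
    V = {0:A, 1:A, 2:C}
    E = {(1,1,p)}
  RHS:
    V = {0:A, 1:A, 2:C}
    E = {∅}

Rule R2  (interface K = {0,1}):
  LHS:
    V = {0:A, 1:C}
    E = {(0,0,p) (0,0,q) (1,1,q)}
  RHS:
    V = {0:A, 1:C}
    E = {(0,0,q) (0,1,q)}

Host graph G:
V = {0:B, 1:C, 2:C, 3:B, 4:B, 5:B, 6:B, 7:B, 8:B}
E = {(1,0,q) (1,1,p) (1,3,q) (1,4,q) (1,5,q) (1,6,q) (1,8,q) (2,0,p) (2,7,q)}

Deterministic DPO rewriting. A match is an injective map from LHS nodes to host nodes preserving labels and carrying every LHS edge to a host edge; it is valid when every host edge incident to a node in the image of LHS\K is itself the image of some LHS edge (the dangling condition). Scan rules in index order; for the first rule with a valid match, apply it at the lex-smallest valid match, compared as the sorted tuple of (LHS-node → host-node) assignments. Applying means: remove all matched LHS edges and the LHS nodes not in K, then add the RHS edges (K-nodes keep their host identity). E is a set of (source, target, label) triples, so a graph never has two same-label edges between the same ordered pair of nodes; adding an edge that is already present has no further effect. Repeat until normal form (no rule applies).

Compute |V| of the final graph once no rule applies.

Answer: 3

Rewrite trace:
initial: |V|=9 |E|=9  E = 1-q->0 1-p->1 1-q->3 1-q->4 1-q->5 1-q->6 1-q->8 2-p->0 2-q->7
step 1: apply R0 at {0↦3, 1↦1}  → |V|=8 |E|=8  E = 1-q->0 1-p->1 1-q->4 1-q->5 1-q->6 1-q->8 2-p->0 2-q->7
step 2: apply R0 at {0↦4, 1↦1}  → |V|=7 |E|=7  E = 1-q->0 1-p->1 1-q->5 1-q->6 1-q->8 2-p->0 2-q->7
step 3: apply R0 at {0↦5, 1↦1}  → |V|=6 |E|=6  E = 1-q->0 1-p->1 1-q->6 1-q->8 2-p->0 2-q->7
step 4: apply R0 at {0↦6, 1↦1}  → |V|=5 |E|=5  E = 1-q->0 1-p->1 1-q->8 2-p->0 2-q->7
step 5: apply R0 at {0↦7, 1↦2}  → |V|=4 |E|=4  E = 1-q->0 1-p->1 1-q->8 2-p->0
step 6: apply R0 at {0↦8, 1↦1}  → |V|=3 |E|=3  E = 1-q->0 1-p->1 2-p->0
final graph: no rule applies after step 6
NF nodes: {0:B, 1:C, 2:C}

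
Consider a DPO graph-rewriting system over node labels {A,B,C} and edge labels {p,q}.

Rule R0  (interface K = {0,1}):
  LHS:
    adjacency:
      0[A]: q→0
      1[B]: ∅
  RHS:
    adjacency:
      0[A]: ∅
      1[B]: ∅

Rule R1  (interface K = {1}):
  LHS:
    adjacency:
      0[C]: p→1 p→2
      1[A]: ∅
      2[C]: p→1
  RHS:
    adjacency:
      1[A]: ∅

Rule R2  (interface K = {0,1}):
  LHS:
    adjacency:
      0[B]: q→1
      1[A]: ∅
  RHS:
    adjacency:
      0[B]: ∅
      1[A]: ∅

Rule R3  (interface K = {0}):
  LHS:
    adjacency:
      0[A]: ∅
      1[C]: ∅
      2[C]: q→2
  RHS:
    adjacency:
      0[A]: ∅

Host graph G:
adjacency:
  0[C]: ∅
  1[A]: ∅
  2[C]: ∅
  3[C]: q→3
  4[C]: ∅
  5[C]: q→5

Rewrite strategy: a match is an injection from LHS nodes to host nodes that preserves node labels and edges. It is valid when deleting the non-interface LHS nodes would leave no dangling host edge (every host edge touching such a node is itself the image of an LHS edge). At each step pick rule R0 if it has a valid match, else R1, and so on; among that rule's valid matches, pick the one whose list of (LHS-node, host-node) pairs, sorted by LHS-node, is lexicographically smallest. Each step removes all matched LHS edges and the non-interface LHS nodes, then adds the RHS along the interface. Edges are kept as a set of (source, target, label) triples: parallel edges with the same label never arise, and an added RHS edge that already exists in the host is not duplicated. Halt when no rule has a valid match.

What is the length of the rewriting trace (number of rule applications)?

start.  V:6 E:2  edges: 3-q->3 5-q->5
1. fire R3 via {0↦1, 1↦0, 2↦3}  →  V:4 E:1  edges: 5-q->5
2. fire R3 via {0↦1, 1↦2, 2↦5}  →  V:2 E:0  edges: ∅
normal form: no rule applies after step 2

Answer: 2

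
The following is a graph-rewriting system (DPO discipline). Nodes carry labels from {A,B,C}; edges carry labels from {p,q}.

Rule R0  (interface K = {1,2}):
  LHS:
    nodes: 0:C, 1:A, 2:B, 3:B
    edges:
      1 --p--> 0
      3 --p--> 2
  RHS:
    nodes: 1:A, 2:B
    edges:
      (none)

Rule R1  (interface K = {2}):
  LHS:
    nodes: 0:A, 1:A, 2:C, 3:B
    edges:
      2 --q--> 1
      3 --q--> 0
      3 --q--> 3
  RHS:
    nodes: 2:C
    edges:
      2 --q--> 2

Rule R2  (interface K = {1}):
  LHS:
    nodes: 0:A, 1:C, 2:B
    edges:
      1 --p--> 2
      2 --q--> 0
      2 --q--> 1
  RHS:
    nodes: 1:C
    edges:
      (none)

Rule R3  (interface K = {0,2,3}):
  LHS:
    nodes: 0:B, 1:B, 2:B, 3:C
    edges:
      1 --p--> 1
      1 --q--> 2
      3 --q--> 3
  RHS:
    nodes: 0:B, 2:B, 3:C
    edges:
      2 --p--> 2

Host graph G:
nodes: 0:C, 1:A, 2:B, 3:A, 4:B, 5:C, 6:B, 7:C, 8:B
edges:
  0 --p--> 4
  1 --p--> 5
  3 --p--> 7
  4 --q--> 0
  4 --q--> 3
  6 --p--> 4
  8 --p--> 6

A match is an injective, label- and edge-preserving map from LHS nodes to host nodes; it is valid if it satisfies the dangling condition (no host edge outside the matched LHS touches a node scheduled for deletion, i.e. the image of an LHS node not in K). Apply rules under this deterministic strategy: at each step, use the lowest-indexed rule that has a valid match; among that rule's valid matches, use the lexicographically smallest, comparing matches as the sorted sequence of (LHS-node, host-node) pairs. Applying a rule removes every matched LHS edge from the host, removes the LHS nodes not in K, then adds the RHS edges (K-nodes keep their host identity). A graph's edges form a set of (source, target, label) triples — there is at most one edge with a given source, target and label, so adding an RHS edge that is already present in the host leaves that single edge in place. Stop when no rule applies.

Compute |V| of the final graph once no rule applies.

Answer: 3

Steps:
start.  V:9 E:7  edges: 0-p->4 1-p->5 3-p->7 4-q->0 4-q->3 6-p->4 8-p->6
1. fire R0 via {0↦5, 1↦1, 2↦6, 3↦8}  →  V:7 E:5  edges: 0-p->4 3-p->7 4-q->0 4-q->3 6-p->4
2. fire R0 via {0↦7, 1↦3, 2↦4, 3↦6}  →  V:5 E:3  edges: 0-p->4 4-q->0 4-q->3
3. fire R2 via {0↦3, 1↦0, 2↦4}  →  V:3 E:0  edges: ∅
halt: no rule applies after step 3
NF nodes: {0:C, 1:A, 2:B}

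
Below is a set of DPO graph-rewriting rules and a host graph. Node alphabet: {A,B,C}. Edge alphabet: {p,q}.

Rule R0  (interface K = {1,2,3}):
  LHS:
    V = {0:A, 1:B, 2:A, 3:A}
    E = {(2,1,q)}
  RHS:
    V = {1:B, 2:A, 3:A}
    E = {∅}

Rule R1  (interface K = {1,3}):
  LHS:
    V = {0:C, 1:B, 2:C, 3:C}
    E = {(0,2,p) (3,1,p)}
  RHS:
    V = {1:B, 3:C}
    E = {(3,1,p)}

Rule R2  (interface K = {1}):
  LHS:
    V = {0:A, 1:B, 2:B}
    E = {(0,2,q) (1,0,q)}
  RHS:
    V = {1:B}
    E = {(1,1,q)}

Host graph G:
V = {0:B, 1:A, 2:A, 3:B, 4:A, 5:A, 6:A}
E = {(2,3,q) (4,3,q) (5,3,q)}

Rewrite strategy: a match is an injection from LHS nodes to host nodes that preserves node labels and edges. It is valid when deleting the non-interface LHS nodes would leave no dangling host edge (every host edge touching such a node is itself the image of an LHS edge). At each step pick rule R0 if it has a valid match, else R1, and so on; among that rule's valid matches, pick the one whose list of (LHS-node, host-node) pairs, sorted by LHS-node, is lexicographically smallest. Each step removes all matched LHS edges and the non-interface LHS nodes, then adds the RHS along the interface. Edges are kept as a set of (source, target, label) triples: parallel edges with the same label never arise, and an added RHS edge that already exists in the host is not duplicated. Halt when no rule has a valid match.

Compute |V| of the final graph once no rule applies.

[0] host  ⇒  7 nodes, 3 edges  {2-q->3 4-q->3 5-q->3}
[1] R0 @ {0↦1, 1↦3, 2↦2, 3↦4}  ⇒  6 nodes, 2 edges  {4-q->3 5-q->3}
[2] R0 @ {0↦2, 1↦3, 2↦4, 3↦5}  ⇒  5 nodes, 1 edges  {5-q->3}
[3] R0 @ {0↦4, 1↦3, 2↦5, 3↦6}  ⇒  4 nodes, 0 edges  {∅}
final graph: no rule applies after step 3
NF nodes: {0:B, 3:B, 5:A, 6:A}

Answer: 4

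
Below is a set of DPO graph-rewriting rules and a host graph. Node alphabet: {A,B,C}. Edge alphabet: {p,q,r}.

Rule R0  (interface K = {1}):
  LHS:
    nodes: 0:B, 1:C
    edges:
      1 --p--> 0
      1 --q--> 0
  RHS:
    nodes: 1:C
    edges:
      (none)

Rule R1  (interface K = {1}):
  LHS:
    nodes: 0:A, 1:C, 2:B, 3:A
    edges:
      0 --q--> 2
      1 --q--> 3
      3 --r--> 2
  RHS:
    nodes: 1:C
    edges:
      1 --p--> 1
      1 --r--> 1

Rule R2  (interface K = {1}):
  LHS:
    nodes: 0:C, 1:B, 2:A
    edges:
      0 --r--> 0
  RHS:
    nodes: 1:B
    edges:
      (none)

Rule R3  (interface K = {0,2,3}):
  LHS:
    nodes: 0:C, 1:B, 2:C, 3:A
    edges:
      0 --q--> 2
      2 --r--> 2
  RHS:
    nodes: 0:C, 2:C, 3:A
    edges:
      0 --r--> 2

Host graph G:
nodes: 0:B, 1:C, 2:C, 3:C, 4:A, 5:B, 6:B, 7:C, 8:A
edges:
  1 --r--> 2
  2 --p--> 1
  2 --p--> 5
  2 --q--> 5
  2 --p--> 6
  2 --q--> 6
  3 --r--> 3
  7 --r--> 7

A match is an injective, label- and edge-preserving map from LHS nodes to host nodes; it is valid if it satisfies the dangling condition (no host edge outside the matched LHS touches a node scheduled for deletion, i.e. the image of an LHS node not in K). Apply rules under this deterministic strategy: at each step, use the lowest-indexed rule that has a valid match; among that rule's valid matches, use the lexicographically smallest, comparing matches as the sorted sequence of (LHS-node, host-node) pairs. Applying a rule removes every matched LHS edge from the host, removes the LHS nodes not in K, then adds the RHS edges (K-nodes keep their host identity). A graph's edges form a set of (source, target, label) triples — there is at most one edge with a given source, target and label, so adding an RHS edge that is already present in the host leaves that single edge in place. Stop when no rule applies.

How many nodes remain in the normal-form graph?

Answer: 3

Derivation:
start.  V:9 E:8  edges: 1-r->2 2-p->1 2-p->5 2-q->5 2-p->6 2-q->6 3-r->3 7-r->7
1. fire R0 via {0↦5, 1↦2}  →  V:8 E:6  edges: 1-r->2 2-p->1 2-p->6 2-q->6 3-r->3 7-r->7
2. fire R0 via {0↦6, 1↦2}  →  V:7 E:4  edges: 1-r->2 2-p->1 3-r->3 7-r->7
3. fire R2 via {0↦3, 1↦0, 2↦4}  →  V:5 E:3  edges: 1-r->2 2-p->1 7-r->7
4. fire R2 via {0↦7, 1↦0, 2↦8}  →  V:3 E:2  edges: 1-r->2 2-p->1
final graph: no rule applies after step 4
NF nodes: {0:B, 1:C, 2:C}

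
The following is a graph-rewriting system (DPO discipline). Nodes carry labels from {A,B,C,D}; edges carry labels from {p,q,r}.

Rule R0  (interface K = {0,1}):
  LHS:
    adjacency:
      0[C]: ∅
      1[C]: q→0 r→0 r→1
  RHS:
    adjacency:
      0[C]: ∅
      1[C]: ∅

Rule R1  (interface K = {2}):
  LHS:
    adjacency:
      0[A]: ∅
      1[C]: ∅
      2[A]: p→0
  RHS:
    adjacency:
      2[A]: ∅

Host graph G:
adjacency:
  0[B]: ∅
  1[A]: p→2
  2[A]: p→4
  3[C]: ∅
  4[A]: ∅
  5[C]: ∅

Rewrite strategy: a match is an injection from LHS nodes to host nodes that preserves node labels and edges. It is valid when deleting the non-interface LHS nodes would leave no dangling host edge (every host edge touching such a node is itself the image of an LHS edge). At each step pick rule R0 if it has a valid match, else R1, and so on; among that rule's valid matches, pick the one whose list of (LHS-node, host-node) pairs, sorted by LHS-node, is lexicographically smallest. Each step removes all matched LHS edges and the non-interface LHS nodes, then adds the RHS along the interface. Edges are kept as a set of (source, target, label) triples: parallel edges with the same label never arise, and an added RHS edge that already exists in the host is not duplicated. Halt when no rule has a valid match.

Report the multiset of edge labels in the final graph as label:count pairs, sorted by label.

[0] host  ⇒  6 nodes, 2 edges  {1-p->2 2-p->4}
[1] R1 @ {0↦4, 1↦3, 2↦2}  ⇒  4 nodes, 1 edges  {1-p->2}
[2] R1 @ {0↦2, 1↦5, 2↦1}  ⇒  2 nodes, 0 edges  {∅}
halt: no rule applies after step 2
NF edges: []

Answer: (no edges)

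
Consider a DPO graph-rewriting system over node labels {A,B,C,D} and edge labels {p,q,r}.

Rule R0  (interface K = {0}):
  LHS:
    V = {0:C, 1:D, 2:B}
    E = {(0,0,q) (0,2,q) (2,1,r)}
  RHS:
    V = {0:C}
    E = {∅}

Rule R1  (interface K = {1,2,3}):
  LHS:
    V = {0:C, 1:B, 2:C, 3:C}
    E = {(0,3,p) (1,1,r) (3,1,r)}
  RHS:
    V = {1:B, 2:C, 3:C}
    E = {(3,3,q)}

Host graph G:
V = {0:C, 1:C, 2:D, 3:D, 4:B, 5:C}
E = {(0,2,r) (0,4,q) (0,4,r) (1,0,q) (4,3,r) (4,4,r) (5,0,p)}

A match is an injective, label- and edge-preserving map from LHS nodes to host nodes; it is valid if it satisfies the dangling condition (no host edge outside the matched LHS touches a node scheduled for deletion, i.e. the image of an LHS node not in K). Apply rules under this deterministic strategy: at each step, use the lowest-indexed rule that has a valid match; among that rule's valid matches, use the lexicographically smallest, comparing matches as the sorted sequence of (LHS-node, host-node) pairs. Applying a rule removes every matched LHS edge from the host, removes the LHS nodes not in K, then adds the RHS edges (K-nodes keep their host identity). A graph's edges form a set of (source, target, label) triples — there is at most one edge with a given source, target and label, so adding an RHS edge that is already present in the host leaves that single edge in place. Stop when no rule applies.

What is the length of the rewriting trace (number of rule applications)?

Answer: 2

Steps:
[0] host  ⇒  6 nodes, 7 edges  {0-r->2 0-q->4 0-r->4 1-q->0 4-r->3 4-r->4 5-p->0}
[1] R1 @ {0↦5, 1↦4, 2↦1, 3↦0}  ⇒  5 nodes, 5 edges  {0-q->0 0-r->2 0-q->4 1-q->0 4-r->3}
[2] R0 @ {0↦0, 1↦3, 2↦4}  ⇒  3 nodes, 2 edges  {0-r->2 1-q->0}
final graph: no rule applies after step 2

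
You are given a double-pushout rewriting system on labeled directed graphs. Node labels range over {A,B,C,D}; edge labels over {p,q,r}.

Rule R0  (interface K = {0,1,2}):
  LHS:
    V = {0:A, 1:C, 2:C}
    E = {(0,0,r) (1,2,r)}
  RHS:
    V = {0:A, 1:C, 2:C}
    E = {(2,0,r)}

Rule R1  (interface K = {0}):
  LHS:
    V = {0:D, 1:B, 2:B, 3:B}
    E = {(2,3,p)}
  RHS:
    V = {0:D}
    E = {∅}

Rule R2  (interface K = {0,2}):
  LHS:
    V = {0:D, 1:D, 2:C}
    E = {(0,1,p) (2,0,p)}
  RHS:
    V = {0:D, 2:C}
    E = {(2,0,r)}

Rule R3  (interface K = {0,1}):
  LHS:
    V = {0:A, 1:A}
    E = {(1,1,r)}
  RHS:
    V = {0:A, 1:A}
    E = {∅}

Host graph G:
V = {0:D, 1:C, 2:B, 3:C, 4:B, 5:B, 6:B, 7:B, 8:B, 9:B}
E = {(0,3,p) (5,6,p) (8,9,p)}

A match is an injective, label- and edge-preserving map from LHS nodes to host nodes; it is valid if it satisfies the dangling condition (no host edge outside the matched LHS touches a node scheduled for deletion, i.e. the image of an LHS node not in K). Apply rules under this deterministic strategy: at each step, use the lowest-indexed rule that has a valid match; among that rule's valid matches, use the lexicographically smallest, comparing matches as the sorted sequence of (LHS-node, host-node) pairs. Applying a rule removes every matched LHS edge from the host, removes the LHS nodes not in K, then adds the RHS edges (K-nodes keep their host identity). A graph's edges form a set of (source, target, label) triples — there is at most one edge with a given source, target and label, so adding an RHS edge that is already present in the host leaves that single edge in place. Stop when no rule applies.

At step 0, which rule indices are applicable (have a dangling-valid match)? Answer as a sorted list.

R0: no valid match — LHS pattern not found
R1: 6 valid matches — {0↦0, 1↦2, 2↦5, 3↦6}, {0↦0, 1↦2, 2↦8, 3↦9}, {0↦0, 1↦4, 2↦5, 3↦6} (+3 more)
R2: no valid match — LHS pattern not found
R3: no valid match — LHS pattern not found

Answer: [R1]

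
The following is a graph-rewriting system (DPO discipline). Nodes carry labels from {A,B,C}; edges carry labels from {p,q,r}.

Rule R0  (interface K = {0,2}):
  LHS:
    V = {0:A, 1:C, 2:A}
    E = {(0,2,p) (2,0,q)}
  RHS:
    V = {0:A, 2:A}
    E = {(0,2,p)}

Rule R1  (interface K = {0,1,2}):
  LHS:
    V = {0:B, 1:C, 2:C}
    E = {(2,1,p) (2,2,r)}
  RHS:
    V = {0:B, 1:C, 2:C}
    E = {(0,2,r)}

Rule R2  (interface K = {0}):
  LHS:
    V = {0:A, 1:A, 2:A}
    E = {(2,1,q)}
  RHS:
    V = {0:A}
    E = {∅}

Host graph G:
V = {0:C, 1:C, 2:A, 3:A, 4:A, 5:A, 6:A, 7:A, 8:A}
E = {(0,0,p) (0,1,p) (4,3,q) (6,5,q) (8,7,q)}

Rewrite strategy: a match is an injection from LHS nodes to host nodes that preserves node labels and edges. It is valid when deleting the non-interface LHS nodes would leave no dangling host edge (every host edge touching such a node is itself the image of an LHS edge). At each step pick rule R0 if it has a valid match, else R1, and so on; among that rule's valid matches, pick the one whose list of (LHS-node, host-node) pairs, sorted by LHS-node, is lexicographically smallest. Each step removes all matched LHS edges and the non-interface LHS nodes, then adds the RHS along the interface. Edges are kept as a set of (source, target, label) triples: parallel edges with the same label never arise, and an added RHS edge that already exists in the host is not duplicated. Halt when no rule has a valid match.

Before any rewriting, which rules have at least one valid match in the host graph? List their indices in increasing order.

R0: no valid match — LHS pattern not found
R1: no valid match — LHS pattern not found
R2: 15 valid matches — {0↦2, 1↦3, 2↦4}, {0↦2, 1↦5, 2↦6}, {0↦2, 1↦7, 2↦8} (+12 more)

Answer: [R2]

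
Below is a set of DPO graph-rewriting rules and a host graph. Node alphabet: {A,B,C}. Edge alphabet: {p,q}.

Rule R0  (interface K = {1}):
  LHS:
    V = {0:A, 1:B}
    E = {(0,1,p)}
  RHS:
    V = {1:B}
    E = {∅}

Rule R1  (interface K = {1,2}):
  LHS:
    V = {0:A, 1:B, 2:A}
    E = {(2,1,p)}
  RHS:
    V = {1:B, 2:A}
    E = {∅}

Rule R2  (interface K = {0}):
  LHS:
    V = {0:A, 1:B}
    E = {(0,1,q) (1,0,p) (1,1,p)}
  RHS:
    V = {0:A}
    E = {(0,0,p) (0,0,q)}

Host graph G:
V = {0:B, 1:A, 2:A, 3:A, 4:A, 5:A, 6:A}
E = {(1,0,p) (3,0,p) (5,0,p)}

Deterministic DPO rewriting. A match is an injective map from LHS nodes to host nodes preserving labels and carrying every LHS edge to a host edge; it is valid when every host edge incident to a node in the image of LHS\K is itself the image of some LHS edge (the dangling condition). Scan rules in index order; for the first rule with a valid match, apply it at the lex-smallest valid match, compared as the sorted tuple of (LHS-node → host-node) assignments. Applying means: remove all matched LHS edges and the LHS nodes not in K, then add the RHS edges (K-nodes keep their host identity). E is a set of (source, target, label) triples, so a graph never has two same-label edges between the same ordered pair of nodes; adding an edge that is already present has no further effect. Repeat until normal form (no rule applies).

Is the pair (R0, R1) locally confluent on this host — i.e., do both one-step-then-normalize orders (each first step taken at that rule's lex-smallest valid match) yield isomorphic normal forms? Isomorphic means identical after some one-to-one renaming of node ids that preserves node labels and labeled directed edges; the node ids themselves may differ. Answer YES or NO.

branch R0-first: apply at {0↦1, 1↦0} → |E|=2, then 2 more step(s) → NF |V|=4 |E|=0 V={0:B, 2:A, 4:A, 6:A} E=∅
branch R1-first: apply at {0↦2, 1↦0, 2↦1} → |E|=2, then 2 more step(s) → NF |V|=4 |E|=0 V={0:B, 1:A, 4:A, 6:A} E=∅
graphs isomorphic (equal up to label-preserving node renaming)

Answer: YES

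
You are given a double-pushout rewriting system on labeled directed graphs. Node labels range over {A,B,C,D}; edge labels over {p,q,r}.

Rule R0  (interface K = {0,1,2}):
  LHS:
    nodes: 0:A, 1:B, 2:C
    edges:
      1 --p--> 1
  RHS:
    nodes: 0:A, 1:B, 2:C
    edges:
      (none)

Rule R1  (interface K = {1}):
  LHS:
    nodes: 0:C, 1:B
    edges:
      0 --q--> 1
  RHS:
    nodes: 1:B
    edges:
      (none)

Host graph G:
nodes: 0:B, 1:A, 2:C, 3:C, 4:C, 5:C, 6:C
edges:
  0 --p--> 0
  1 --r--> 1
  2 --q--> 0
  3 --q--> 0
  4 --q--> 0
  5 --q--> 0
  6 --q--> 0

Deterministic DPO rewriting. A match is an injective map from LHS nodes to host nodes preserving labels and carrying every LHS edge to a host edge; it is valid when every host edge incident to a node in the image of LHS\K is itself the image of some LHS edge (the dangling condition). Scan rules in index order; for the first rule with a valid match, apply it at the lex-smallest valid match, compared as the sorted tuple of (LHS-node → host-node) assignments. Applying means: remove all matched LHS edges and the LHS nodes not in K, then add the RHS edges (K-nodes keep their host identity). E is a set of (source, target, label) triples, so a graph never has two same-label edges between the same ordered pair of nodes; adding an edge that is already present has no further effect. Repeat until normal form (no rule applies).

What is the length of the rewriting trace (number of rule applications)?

initial: |V|=7 |E|=7  E = 0-p->0 1-r->1 2-q->0 3-q->0 4-q->0 5-q->0 6-q->0
step 1: apply R0 at {0↦1, 1↦0, 2↦2}  → |V|=7 |E|=6  E = 1-r->1 2-q->0 3-q->0 4-q->0 5-q->0 6-q->0
step 2: apply R1 at {0↦2, 1↦0}  → |V|=6 |E|=5  E = 1-r->1 3-q->0 4-q->0 5-q->0 6-q->0
step 3: apply R1 at {0↦3, 1↦0}  → |V|=5 |E|=4  E = 1-r->1 4-q->0 5-q->0 6-q->0
step 4: apply R1 at {0↦4, 1↦0}  → |V|=4 |E|=3  E = 1-r->1 5-q->0 6-q->0
step 5: apply R1 at {0↦5, 1↦0}  → |V|=3 |E|=2  E = 1-r->1 6-q->0
step 6: apply R1 at {0↦6, 1↦0}  → |V|=2 |E|=1  E = 1-r->1
normal form: no rule applies after step 6

Answer: 6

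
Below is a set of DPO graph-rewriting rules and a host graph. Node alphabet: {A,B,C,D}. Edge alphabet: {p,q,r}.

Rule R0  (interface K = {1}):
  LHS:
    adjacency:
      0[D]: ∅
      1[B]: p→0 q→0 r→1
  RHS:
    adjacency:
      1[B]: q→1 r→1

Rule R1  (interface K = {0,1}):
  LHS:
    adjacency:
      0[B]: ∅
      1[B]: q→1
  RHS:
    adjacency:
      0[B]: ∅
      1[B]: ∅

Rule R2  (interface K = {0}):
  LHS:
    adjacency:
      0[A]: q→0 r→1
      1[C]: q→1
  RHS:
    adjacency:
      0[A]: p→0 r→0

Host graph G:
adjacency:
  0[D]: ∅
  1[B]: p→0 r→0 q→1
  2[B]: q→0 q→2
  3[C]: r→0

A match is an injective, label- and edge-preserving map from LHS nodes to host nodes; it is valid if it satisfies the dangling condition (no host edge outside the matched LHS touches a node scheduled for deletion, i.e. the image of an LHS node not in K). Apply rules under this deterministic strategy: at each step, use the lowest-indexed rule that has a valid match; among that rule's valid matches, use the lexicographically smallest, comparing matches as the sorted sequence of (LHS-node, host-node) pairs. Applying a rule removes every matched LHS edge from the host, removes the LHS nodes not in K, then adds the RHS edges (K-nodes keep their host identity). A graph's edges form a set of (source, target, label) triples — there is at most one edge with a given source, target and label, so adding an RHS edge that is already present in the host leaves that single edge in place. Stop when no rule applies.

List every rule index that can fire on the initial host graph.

R0: no valid match — LHS pattern not found
R1: 2 valid matches — {0↦1, 1↦2}, {0↦2, 1↦1}
R2: no valid match — LHS pattern not found

Answer: [R1]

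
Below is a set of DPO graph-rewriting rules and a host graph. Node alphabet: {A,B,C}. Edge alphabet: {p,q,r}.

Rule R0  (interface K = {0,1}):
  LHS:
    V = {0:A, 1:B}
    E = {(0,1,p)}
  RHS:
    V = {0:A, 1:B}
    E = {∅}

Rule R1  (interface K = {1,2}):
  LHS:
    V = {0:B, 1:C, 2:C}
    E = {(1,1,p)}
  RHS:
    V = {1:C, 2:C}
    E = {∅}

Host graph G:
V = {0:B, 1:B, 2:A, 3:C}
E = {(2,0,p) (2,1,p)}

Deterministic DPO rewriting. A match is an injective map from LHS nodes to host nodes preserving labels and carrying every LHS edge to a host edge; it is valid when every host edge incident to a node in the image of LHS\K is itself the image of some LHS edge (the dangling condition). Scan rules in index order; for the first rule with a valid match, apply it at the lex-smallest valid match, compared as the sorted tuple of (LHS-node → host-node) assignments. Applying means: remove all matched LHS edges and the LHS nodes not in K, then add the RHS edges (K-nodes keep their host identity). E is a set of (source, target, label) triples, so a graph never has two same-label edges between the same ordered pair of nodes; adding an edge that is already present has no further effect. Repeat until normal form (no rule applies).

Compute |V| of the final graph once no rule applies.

Answer: 4

Derivation:
[0] host  ⇒  4 nodes, 2 edges  {2-p->0 2-p->1}
[1] R0 @ {0↦2, 1↦0}  ⇒  4 nodes, 1 edges  {2-p->1}
[2] R0 @ {0↦2, 1↦1}  ⇒  4 nodes, 0 edges  {∅}
final graph: no rule applies after step 2
NF nodes: {0:B, 1:B, 2:A, 3:C}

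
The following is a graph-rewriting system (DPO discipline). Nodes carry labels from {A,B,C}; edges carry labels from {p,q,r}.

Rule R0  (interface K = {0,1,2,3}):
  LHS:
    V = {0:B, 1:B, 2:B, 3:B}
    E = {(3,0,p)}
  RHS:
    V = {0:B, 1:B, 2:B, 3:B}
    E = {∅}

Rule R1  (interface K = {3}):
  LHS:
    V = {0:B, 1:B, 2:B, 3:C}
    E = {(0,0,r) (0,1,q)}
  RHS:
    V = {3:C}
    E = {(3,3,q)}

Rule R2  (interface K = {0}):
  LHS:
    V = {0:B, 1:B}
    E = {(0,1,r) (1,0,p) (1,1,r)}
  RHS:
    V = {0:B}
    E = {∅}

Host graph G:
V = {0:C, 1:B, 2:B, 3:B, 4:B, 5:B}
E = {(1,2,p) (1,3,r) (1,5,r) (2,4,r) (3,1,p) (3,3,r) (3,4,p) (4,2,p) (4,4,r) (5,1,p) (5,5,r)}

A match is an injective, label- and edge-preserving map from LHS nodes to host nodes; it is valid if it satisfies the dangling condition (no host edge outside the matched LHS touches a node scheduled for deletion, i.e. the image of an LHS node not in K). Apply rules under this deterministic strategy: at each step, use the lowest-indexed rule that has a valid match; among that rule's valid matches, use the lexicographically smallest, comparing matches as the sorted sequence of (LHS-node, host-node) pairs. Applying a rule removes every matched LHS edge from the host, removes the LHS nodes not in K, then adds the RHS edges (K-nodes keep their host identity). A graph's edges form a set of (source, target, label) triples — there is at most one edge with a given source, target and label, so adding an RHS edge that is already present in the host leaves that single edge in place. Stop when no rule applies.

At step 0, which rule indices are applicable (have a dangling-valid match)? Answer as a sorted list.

Answer: [R0,R2]

Steps:
R0: 30 valid matches — {0↦1, 1↦2, 2↦3, 3↦5}, {0↦1, 1↦2, 2↦4, 3↦3}, {0↦1, 1↦2, 2↦4, 3↦5} (+27 more)
R1: no valid match — LHS pattern not found
R2: 1 valid match — {0↦1, 1↦5}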